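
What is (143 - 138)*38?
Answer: 190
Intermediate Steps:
(143 - 138)*38 = 5*38 = 190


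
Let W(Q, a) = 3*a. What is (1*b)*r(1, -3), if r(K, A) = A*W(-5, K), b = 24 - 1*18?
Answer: -54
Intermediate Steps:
b = 6 (b = 24 - 18 = 6)
r(K, A) = 3*A*K (r(K, A) = A*(3*K) = 3*A*K)
(1*b)*r(1, -3) = (1*6)*(3*(-3)*1) = 6*(-9) = -54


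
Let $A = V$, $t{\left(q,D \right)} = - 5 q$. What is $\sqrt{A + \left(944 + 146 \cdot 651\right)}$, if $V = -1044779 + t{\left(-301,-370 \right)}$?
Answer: $2 i \sqrt{236821} \approx 973.29 i$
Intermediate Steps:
$V = -1043274$ ($V = -1044779 - -1505 = -1044779 + 1505 = -1043274$)
$A = -1043274$
$\sqrt{A + \left(944 + 146 \cdot 651\right)} = \sqrt{-1043274 + \left(944 + 146 \cdot 651\right)} = \sqrt{-1043274 + \left(944 + 95046\right)} = \sqrt{-1043274 + 95990} = \sqrt{-947284} = 2 i \sqrt{236821}$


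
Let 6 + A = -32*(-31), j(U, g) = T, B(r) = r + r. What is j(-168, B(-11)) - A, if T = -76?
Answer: -1062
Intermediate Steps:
B(r) = 2*r
j(U, g) = -76
A = 986 (A = -6 - 32*(-31) = -6 + 992 = 986)
j(-168, B(-11)) - A = -76 - 1*986 = -76 - 986 = -1062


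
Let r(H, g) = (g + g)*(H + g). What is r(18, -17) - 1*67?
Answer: -101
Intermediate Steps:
r(H, g) = 2*g*(H + g) (r(H, g) = (2*g)*(H + g) = 2*g*(H + g))
r(18, -17) - 1*67 = 2*(-17)*(18 - 17) - 1*67 = 2*(-17)*1 - 67 = -34 - 67 = -101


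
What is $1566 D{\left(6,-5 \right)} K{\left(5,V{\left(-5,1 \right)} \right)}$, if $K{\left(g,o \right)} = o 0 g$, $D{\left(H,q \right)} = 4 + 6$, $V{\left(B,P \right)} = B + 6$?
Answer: $0$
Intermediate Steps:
$V{\left(B,P \right)} = 6 + B$
$D{\left(H,q \right)} = 10$
$K{\left(g,o \right)} = 0$ ($K{\left(g,o \right)} = 0 g = 0$)
$1566 D{\left(6,-5 \right)} K{\left(5,V{\left(-5,1 \right)} \right)} = 1566 \cdot 10 \cdot 0 = 1566 \cdot 0 = 0$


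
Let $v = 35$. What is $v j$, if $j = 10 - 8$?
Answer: $70$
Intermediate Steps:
$j = 2$ ($j = 10 - 8 = 2$)
$v j = 35 \cdot 2 = 70$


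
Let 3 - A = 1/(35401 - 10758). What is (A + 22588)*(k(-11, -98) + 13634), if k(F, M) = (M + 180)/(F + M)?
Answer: 827284438872288/2686087 ≈ 3.0799e+8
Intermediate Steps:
A = 73928/24643 (A = 3 - 1/(35401 - 10758) = 3 - 1/24643 = 73928/24643 ≈ 3.0000)
k(F, M) = (180 + M)/(F + M)
(A + 22588)*(k(-11, -98) + 13634) = (73928/24643 + 22588)*((180 - 98)/(-11 - 98) + 13634) = 556710012*(82/(-109) + 13634)/24643 = 556710012*(-1/109*82 + 13634)/24643 = 556710012*(-82/109 + 13634)/24643 = (556710012/24643)*(1486024/109) = 827284438872288/2686087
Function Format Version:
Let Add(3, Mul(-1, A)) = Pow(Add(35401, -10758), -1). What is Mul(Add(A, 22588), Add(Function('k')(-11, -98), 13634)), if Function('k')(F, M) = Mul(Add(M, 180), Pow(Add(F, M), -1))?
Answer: Rational(827284438872288, 2686087) ≈ 3.0799e+8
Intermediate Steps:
A = Rational(73928, 24643) (A = Add(3, Mul(-1, Pow(Add(35401, -10758), -1))) = Add(3, Mul(-1, Pow(24643, -1))) = Add(3, Mul(-1, Rational(1, 24643))) = Add(3, Rational(-1, 24643)) = Rational(73928, 24643) ≈ 3.0000)
Function('k')(F, M) = Mul(Pow(Add(F, M), -1), Add(180, M)) (Function('k')(F, M) = Mul(Add(180, M), Pow(Add(F, M), -1)) = Mul(Pow(Add(F, M), -1), Add(180, M)))
Mul(Add(A, 22588), Add(Function('k')(-11, -98), 13634)) = Mul(Add(Rational(73928, 24643), 22588), Add(Mul(Pow(Add(-11, -98), -1), Add(180, -98)), 13634)) = Mul(Rational(556710012, 24643), Add(Mul(Pow(-109, -1), 82), 13634)) = Mul(Rational(556710012, 24643), Add(Mul(Rational(-1, 109), 82), 13634)) = Mul(Rational(556710012, 24643), Add(Rational(-82, 109), 13634)) = Mul(Rational(556710012, 24643), Rational(1486024, 109)) = Rational(827284438872288, 2686087)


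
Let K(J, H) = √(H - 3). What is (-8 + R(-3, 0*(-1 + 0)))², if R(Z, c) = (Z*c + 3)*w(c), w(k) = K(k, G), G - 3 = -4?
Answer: 28 - 96*I ≈ 28.0 - 96.0*I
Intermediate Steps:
G = -1 (G = 3 - 4 = -1)
K(J, H) = √(-3 + H)
w(k) = 2*I (w(k) = √(-3 - 1) = √(-4) = 2*I)
R(Z, c) = 2*I*(3 + Z*c) (R(Z, c) = (Z*c + 3)*(2*I) = (3 + Z*c)*(2*I) = 2*I*(3 + Z*c))
(-8 + R(-3, 0*(-1 + 0)))² = (-8 + 2*I*(3 - 0*(-1 + 0)))² = (-8 + 2*I*(3 - 0*(-1)))² = (-8 + 2*I*(3 - 3*0))² = (-8 + 2*I*(3 + 0))² = (-8 + 2*I*3)² = (-8 + 6*I)²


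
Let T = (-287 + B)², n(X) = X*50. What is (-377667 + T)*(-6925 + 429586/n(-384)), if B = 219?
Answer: 24880025665099/9600 ≈ 2.5917e+9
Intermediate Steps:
n(X) = 50*X
T = 4624 (T = (-287 + 219)² = (-68)² = 4624)
(-377667 + T)*(-6925 + 429586/n(-384)) = (-377667 + 4624)*(-6925 + 429586/((50*(-384)))) = -373043*(-6925 + 429586/(-19200)) = -373043*(-6925 + 429586*(-1/19200)) = -373043*(-6925 - 214793/9600) = -373043*(-66694793/9600) = 24880025665099/9600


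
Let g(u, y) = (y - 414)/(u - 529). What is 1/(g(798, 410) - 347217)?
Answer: -269/93401377 ≈ -2.8800e-6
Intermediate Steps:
g(u, y) = (-414 + y)/(-529 + u)
1/(g(798, 410) - 347217) = 1/((-414 + 410)/(-529 + 798) - 347217) = 1/(-4/269 - 347217) = 1/(-93401377/269) = -269/93401377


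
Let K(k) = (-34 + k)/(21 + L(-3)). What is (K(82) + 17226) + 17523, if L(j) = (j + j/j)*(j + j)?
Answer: 382255/11 ≈ 34750.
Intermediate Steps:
L(j) = 2*j*(1 + j) (L(j) = (j + 1)*(2*j) = (1 + j)*(2*j) = 2*j*(1 + j))
K(k) = -34/33 + k/33 (K(k) = (-34 + k)/(21 + 2*(-3)*(1 - 3)) = (-34 + k)/(21 + 2*(-3)*(-2)) = (-34 + k)/(21 + 12) = (-34 + k)/33 = (-34 + k)*(1/33) = -34/33 + k/33)
(K(82) + 17226) + 17523 = ((-34/33 + (1/33)*82) + 17226) + 17523 = ((-34/33 + 82/33) + 17226) + 17523 = (16/11 + 17226) + 17523 = 189502/11 + 17523 = 382255/11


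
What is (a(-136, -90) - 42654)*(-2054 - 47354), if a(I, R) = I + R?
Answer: 2118615040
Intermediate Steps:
(a(-136, -90) - 42654)*(-2054 - 47354) = ((-136 - 90) - 42654)*(-2054 - 47354) = (-226 - 42654)*(-49408) = -42880*(-49408) = 2118615040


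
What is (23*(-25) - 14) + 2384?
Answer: 1795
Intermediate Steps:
(23*(-25) - 14) + 2384 = (-575 - 14) + 2384 = -589 + 2384 = 1795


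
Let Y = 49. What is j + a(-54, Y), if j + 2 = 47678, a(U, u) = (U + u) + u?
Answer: 47720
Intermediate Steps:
a(U, u) = U + 2*u
j = 47676 (j = -2 + 47678 = 47676)
j + a(-54, Y) = 47676 + (-54 + 2*49) = 47676 + (-54 + 98) = 47676 + 44 = 47720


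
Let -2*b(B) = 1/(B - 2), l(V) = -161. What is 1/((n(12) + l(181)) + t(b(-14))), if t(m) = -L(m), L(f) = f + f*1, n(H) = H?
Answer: -16/2385 ≈ -0.0067086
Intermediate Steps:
b(B) = -1/(2*(-2 + B)) (b(B) = -1/(2*(B - 2)) = -1/(2*(-2 + B)))
L(f) = 2*f (L(f) = f + f = 2*f)
t(m) = -2*m
1/((n(12) + l(181)) + t(b(-14))) = 1/((12 - 161) - (-2)/(-4 + 2*(-14))) = 1/(-149 - (-2)/(-4 - 28)) = 1/(-149 - (-2)/(-32)) = 1/(-149 - (-2)*(-1)/32) = 1/(-149 - 2*1/32) = 1/(-149 - 1/16) = 1/(-2385/16) = -16/2385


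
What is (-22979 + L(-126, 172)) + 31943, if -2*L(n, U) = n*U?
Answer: 19800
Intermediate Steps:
L(n, U) = -U*n/2 (L(n, U) = -n*U/2 = -U*n/2)
(-22979 + L(-126, 172)) + 31943 = (-22979 - ½*172*(-126)) + 31943 = (-22979 + 10836) + 31943 = -12143 + 31943 = 19800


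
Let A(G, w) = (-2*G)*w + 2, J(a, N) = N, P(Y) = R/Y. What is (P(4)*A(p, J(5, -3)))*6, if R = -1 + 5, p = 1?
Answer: 48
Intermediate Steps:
R = 4
P(Y) = 4/Y
A(G, w) = 2 - 2*G*w (A(G, w) = -2*G*w + 2 = 2 - 2*G*w)
(P(4)*A(p, J(5, -3)))*6 = ((4/4)*(2 - 2*1*(-3)))*6 = ((4*(¼))*(2 + 6))*6 = (1*8)*6 = 8*6 = 48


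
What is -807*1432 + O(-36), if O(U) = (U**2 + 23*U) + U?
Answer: -1155192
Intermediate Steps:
O(U) = U**2 + 24*U
-807*1432 + O(-36) = -807*1432 - 36*(24 - 36) = -1155624 - 36*(-12) = -1155624 + 432 = -1155192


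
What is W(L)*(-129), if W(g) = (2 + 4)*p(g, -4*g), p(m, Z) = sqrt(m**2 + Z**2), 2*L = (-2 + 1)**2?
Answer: -387*sqrt(17) ≈ -1595.6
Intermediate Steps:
L = 1/2 (L = (-2 + 1)**2/2 = (1/2)*(-1)**2 = (1/2)*1 = 1/2 ≈ 0.50000)
p(m, Z) = sqrt(Z**2 + m**2)
W(g) = 6*sqrt(17)*sqrt(g**2) (W(g) = (2 + 4)*sqrt((-4*g)**2 + g**2) = 6*sqrt(16*g**2 + g**2) = 6*sqrt(17*g**2) = 6*(sqrt(17)*sqrt(g**2)) = 6*sqrt(17)*sqrt(g**2))
W(L)*(-129) = (6*sqrt(17)*sqrt((1/2)**2))*(-129) = (6*sqrt(17)*sqrt(1/4))*(-129) = (6*sqrt(17)*(1/2))*(-129) = (3*sqrt(17))*(-129) = -387*sqrt(17)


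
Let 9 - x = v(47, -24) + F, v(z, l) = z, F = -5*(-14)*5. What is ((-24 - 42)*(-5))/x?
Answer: -165/194 ≈ -0.85052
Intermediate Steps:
F = 350 (F = 70*5 = 350)
x = -388 (x = 9 - (47 + 350) = 9 - 1*397 = 9 - 397 = -388)
((-24 - 42)*(-5))/x = ((-24 - 42)*(-5))/(-388) = -66*(-5)*(-1/388) = 330*(-1/388) = -165/194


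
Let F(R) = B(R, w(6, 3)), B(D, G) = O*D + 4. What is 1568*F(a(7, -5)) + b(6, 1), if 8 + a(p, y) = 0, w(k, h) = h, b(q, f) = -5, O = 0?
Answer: 6267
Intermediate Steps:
a(p, y) = -8 (a(p, y) = -8 + 0 = -8)
B(D, G) = 4 (B(D, G) = 0*D + 4 = 0 + 4 = 4)
F(R) = 4
1568*F(a(7, -5)) + b(6, 1) = 1568*4 - 5 = 6272 - 5 = 6267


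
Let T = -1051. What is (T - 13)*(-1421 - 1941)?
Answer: 3577168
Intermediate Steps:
(T - 13)*(-1421 - 1941) = (-1051 - 13)*(-1421 - 1941) = -1064*(-3362) = 3577168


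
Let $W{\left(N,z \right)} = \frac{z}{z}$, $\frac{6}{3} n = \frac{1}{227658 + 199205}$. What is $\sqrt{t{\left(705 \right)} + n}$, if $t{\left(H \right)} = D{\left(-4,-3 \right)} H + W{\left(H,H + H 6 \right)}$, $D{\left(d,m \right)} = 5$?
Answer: $\frac{\sqrt{2569918341779702}}{853726} \approx 59.38$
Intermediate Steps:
$n = \frac{1}{853726}$ ($n = \frac{1}{2 \left(227658 + 199205\right)} = \frac{1}{2 \cdot 426863} = \frac{1}{2} \cdot \frac{1}{426863} = \frac{1}{853726} \approx 1.1713 \cdot 10^{-6}$)
$W{\left(N,z \right)} = 1$
$t{\left(H \right)} = 1 + 5 H$ ($t{\left(H \right)} = 5 H + 1 = 1 + 5 H$)
$\sqrt{t{\left(705 \right)} + n} = \sqrt{\left(1 + 5 \cdot 705\right) + \frac{1}{853726}} = \sqrt{\left(1 + 3525\right) + \frac{1}{853726}} = \sqrt{3526 + \frac{1}{853726}} = \sqrt{\frac{3010237877}{853726}} = \frac{\sqrt{2569918341779702}}{853726}$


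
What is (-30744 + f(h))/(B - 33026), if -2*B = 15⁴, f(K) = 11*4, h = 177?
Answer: 61400/116677 ≈ 0.52624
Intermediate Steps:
f(K) = 44
B = -50625/2 (B = -½*15⁴ = -½*50625 = -50625/2 ≈ -25313.)
(-30744 + f(h))/(B - 33026) = (-30744 + 44)/(-50625/2 - 33026) = -30700/(-116677/2) = -30700*(-2/116677) = 61400/116677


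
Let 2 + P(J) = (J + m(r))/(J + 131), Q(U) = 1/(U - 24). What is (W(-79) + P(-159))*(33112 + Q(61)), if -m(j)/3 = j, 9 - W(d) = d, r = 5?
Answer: 1581662195/518 ≈ 3.0534e+6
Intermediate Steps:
W(d) = 9 - d
m(j) = -3*j
Q(U) = 1/(-24 + U)
P(J) = -2 + (-15 + J)/(131 + J) (P(J) = -2 + (J - 3*5)/(J + 131) = -2 + (J - 15)/(131 + J) = -2 + (-15 + J)/(131 + J))
(W(-79) + P(-159))*(33112 + Q(61)) = ((9 - 1*(-79)) + (-277 - 1*(-159))/(131 - 159))*(33112 + 1/(-24 + 61)) = ((9 + 79) + (-277 + 159)/(-28))*(33112 + 1/37) = (88 - 1/28*(-118))*(33112 + 1/37) = (88 + 59/14)*(1225145/37) = (1291/14)*(1225145/37) = 1581662195/518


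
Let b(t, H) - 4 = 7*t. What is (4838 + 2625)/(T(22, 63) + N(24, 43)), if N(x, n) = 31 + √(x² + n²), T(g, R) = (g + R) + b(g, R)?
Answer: 2044862/72651 - 37315*√97/72651 ≈ 23.088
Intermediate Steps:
b(t, H) = 4 + 7*t
T(g, R) = 4 + R + 8*g (T(g, R) = (g + R) + (4 + 7*g) = (R + g) + (4 + 7*g) = 4 + R + 8*g)
N(x, n) = 31 + √(n² + x²)
(4838 + 2625)/(T(22, 63) + N(24, 43)) = (4838 + 2625)/((4 + 63 + 8*22) + (31 + √(43² + 24²))) = 7463/((4 + 63 + 176) + (31 + √(1849 + 576))) = 7463/(243 + (31 + √2425)) = 7463/(243 + (31 + 5*√97)) = 7463/(274 + 5*√97)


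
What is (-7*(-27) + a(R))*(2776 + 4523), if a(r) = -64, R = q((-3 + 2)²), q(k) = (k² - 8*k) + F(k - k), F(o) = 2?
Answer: 912375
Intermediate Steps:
q(k) = 2 + k² - 8*k (q(k) = (k² - 8*k) + 2 = 2 + k² - 8*k)
R = -5 (R = 2 + ((-3 + 2)²)² - 8*(-3 + 2)² = 2 + ((-1)²)² - 8*(-1)² = 2 + 1² - 8*1 = 2 + 1 - 8 = -5)
(-7*(-27) + a(R))*(2776 + 4523) = (-7*(-27) - 64)*(2776 + 4523) = (189 - 64)*7299 = 125*7299 = 912375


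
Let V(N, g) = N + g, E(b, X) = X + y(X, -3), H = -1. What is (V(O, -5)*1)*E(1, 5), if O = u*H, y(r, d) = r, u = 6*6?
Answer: -410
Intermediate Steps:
u = 36
E(b, X) = 2*X (E(b, X) = X + X = 2*X)
O = -36 (O = 36*(-1) = -36)
(V(O, -5)*1)*E(1, 5) = ((-36 - 5)*1)*(2*5) = -41*1*10 = -41*10 = -410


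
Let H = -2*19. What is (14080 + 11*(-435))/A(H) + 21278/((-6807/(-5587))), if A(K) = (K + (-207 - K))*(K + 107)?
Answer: 565967475191/32408127 ≈ 17464.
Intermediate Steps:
H = -38
A(K) = -22149 - 207*K (A(K) = -207*(107 + K) = -22149 - 207*K)
(14080 + 11*(-435))/A(H) + 21278/((-6807/(-5587))) = (14080 + 11*(-435))/(-22149 - 207*(-38)) + 21278/((-6807/(-5587))) = (14080 - 4785)/(-22149 + 7866) + 21278/((-6807*(-1/5587))) = 9295/(-14283) + 21278/(6807/5587) = 9295*(-1/14283) + 21278*(5587/6807) = -9295/14283 + 118880186/6807 = 565967475191/32408127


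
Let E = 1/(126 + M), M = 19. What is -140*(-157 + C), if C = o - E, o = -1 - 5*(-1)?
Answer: 621208/29 ≈ 21421.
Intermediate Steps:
E = 1/145 (E = 1/(126 + 19) = 1/145 ≈ 0.0068966)
o = 4 (o = -1 + 5 = 4)
C = 579/145 (C = 4 - 1*1/145 = 4 - 1/145 = 579/145 ≈ 3.9931)
-140*(-157 + C) = -140*(-157 + 579/145) = -140*(-22186/145) = 621208/29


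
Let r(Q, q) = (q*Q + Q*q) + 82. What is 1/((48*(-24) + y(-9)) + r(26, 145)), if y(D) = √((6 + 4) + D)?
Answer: 1/6471 ≈ 0.00015454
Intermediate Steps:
y(D) = √(10 + D)
r(Q, q) = 82 + 2*Q*q (r(Q, q) = (Q*q + Q*q) + 82 = 2*Q*q + 82 = 82 + 2*Q*q)
1/((48*(-24) + y(-9)) + r(26, 145)) = 1/((48*(-24) + √(10 - 9)) + (82 + 2*26*145)) = 1/((-1152 + √1) + (82 + 7540)) = 1/((-1152 + 1) + 7622) = 1/(-1151 + 7622) = 1/6471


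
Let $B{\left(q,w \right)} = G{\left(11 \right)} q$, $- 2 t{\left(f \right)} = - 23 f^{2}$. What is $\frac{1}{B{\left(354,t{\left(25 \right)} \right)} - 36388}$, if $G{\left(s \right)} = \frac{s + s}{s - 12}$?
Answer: $- \frac{1}{44176} \approx -2.2637 \cdot 10^{-5}$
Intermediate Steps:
$G{\left(s \right)} = \frac{2 s}{-12 + s}$
$t{\left(f \right)} = \frac{23 f^{2}}{2}$ ($t{\left(f \right)} = - \frac{\left(-23\right) f^{2}}{2} = \frac{23 f^{2}}{2}$)
$B{\left(q,w \right)} = - 22 q$ ($B{\left(q,w \right)} = 2 \cdot 11 \frac{1}{-12 + 11} q = 2 \cdot 11 \frac{1}{-1} q = 2 \cdot 11 \left(-1\right) q = - 22 q$)
$\frac{1}{B{\left(354,t{\left(25 \right)} \right)} - 36388} = \frac{1}{\left(-22\right) 354 - 36388} = \frac{1}{-7788 - 36388} = \frac{1}{-44176} = - \frac{1}{44176}$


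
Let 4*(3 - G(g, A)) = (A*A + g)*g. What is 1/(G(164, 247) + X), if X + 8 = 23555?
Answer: -1/2484543 ≈ -4.0249e-7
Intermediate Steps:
X = 23547 (X = -8 + 23555 = 23547)
G(g, A) = 3 - g*(g + A²)/4 (G(g, A) = 3 - (A*A + g)*g/4 = 3 - (A² + g)*g/4 = 3 - (g + A²)*g/4 = 3 - g*(g + A²)/4)
1/(G(164, 247) + X) = 1/((3 - ¼*164² - ¼*164*247²) + 23547) = 1/((3 - ¼*26896 - ¼*164*61009) + 23547) = 1/((3 - 6724 - 2501369) + 23547) = 1/(-2508090 + 23547) = 1/(-2484543) = -1/2484543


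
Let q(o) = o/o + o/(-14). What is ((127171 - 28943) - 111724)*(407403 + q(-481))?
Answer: -5498788068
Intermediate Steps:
q(o) = 1 - o/14 (q(o) = 1 + o*(-1/14) = 1 - o/14)
((127171 - 28943) - 111724)*(407403 + q(-481)) = ((127171 - 28943) - 111724)*(407403 + (1 - 1/14*(-481))) = (98228 - 111724)*(407403 + (1 + 481/14)) = -13496*(407403 + 495/14) = -13496*5704137/14 = -5498788068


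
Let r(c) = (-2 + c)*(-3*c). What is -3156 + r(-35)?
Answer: -7041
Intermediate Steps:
r(c) = -3*c*(-2 + c)
-3156 + r(-35) = -3156 + 3*(-35)*(2 - 1*(-35)) = -3156 + 3*(-35)*(2 + 35) = -3156 + 3*(-35)*37 = -3156 - 3885 = -7041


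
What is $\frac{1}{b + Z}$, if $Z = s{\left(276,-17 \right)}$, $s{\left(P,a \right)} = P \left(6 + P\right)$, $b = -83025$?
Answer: $- \frac{1}{5193} \approx -0.00019257$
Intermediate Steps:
$Z = 77832$ ($Z = 276 \left(6 + 276\right) = 276 \cdot 282 = 77832$)
$\frac{1}{b + Z} = \frac{1}{-83025 + 77832} = \frac{1}{-5193} = - \frac{1}{5193}$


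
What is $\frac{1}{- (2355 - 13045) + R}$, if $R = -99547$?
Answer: $- \frac{1}{88857} \approx -1.1254 \cdot 10^{-5}$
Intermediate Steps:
$\frac{1}{- (2355 - 13045) + R} = \frac{1}{- (2355 - 13045) - 99547} = \frac{1}{\left(-1\right) \left(-10690\right) - 99547} = \frac{1}{10690 - 99547} = \frac{1}{-88857} = - \frac{1}{88857}$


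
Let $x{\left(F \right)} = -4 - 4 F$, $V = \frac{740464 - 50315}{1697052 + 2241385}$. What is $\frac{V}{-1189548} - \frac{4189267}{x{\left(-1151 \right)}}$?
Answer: $- \frac{4906636931558582123}{5387703834947400} \approx -910.71$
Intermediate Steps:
$V = \frac{690149}{3938437} \approx 0.17523$
$\frac{V}{-1189548} - \frac{4189267}{x{\left(-1151 \right)}} = \frac{690149}{3938437 \left(-1189548\right)} - \frac{4189267}{-4 - -4604} = \frac{690149}{3938437} \left(- \frac{1}{1189548}\right) - \frac{4189267}{-4 + 4604} = - \frac{690149}{4684959856476} - \frac{4189267}{4600} = - \frac{4906636931558582123}{5387703834947400}$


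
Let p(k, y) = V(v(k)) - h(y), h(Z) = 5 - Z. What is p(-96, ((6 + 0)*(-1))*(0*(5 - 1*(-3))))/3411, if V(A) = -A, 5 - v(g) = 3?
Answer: -7/3411 ≈ -0.0020522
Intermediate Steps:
v(g) = 2 (v(g) = 5 - 1*3 = 5 - 3 = 2)
p(k, y) = -7 + y (p(k, y) = -1*2 - (5 - y) = -2 + (-5 + y) = -7 + y)
p(-96, ((6 + 0)*(-1))*(0*(5 - 1*(-3))))/3411 = (-7 + ((6 + 0)*(-1))*(0*(5 - 1*(-3))))/3411 = (-7 + (6*(-1))*(0*(5 + 3)))*(1/3411) = (-7 - 0*8)*(1/3411) = (-7 - 6*0)*(1/3411) = (-7 + 0)*(1/3411) = -7*1/3411 = -7/3411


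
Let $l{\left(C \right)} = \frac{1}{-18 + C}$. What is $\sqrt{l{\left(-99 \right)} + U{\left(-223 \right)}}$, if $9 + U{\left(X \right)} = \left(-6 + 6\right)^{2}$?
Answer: $\frac{i \sqrt{13702}}{39} \approx 3.0014 i$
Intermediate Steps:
$U{\left(X \right)} = -9$ ($U{\left(X \right)} = -9 + \left(-6 + 6\right)^{2} = -9 + 0^{2} = -9 + 0 = -9$)
$\sqrt{l{\left(-99 \right)} + U{\left(-223 \right)}} = \sqrt{\frac{1}{-18 - 99} - 9} = \sqrt{\frac{1}{-117} - 9} = \sqrt{- \frac{1}{117} - 9} = \sqrt{- \frac{1054}{117}} = \frac{i \sqrt{13702}}{39}$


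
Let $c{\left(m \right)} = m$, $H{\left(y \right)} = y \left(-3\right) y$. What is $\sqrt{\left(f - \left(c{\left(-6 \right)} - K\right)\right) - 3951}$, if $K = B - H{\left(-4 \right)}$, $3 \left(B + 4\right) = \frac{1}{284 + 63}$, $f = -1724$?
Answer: $\frac{2 i \sqrt{1523926146}}{1041} \approx 75.0 i$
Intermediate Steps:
$H{\left(y \right)} = - 3 y^{2}$ ($H{\left(y \right)} = - 3 y y = - 3 y^{2}$)
$B = - \frac{4163}{1041}$ ($B = -4 + \frac{1}{3 \left(284 + 63\right)} = -4 + \frac{1}{3 \cdot 347} = -4 + \frac{1}{3} \cdot \frac{1}{347} = -4 + \frac{1}{1041} = - \frac{4163}{1041} \approx -3.999$)
$K = \frac{45805}{1041}$ ($K = - \frac{4163}{1041} - - 3 \left(-4\right)^{2} = - \frac{4163}{1041} - \left(-3\right) 16 = - \frac{4163}{1041} - -48 = - \frac{4163}{1041} + 48 = \frac{45805}{1041} \approx 44.001$)
$\sqrt{\left(f - \left(c{\left(-6 \right)} - K\right)\right) - 3951} = \sqrt{\left(-1724 - \left(-6 - \frac{45805}{1041}\right)\right) - 3951} = \sqrt{\left(-1724 - - \frac{52051}{1041}\right) - 3951} = \sqrt{\left(-1724 + \frac{52051}{1041}\right) - 3951} = \sqrt{- \frac{1742633}{1041} - 3951} = \sqrt{- \frac{5855624}{1041}} = \frac{2 i \sqrt{1523926146}}{1041}$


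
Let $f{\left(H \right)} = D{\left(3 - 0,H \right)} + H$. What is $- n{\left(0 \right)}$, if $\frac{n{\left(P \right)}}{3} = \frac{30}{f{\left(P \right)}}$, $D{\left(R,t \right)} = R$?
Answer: $-30$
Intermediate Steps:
$f{\left(H \right)} = 3 + H$ ($f{\left(H \right)} = \left(3 - 0\right) + H = \left(3 + 0\right) + H = 3 + H$)
$n{\left(P \right)} = \frac{90}{3 + P}$ ($n{\left(P \right)} = 3 \frac{30}{3 + P} = \frac{90}{3 + P}$)
$- n{\left(0 \right)} = - \frac{90}{3 + 0} = - \frac{90}{3} = \left(-1\right) 30 = -30$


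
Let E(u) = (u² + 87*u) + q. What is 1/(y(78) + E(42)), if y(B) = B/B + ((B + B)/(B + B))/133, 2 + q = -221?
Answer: 133/691069 ≈ 0.00019246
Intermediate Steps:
q = -223 (q = -2 - 221 = -223)
E(u) = -223 + u² + 87*u (E(u) = (u² + 87*u) - 223 = -223 + u² + 87*u)
y(B) = 134/133 (y(B) = 1 + ((2*B)/((2*B)))*(1/133) = 1 + ((2*B)*(1/(2*B)))*(1/133) = 1 + 1*(1/133) = 1 + 1/133 = 134/133)
1/(y(78) + E(42)) = 1/(134/133 + (-223 + 42² + 87*42)) = 1/(134/133 + (-223 + 1764 + 3654)) = 1/(134/133 + 5195) = 1/(691069/133) = 133/691069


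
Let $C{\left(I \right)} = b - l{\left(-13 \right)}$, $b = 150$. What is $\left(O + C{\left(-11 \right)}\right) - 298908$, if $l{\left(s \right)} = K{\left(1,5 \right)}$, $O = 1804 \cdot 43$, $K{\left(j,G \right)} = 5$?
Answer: $-221191$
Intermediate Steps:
$O = 77572$
$l{\left(s \right)} = 5$
$C{\left(I \right)} = 145$ ($C{\left(I \right)} = 150 - 5 = 145$)
$\left(O + C{\left(-11 \right)}\right) - 298908 = \left(77572 + 145\right) - 298908 = 77717 - 298908 = -221191$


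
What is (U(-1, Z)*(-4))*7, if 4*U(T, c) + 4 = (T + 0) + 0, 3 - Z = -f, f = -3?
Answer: 35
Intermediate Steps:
Z = 0 (Z = 3 - (-1)*(-3) = 3 - 1*3 = 3 - 3 = 0)
U(T, c) = -1 + T/4 (U(T, c) = -1 + ((T + 0) + 0)/4 = -1 + (T + 0)/4 = -1 + T/4)
(U(-1, Z)*(-4))*7 = ((-1 + (¼)*(-1))*(-4))*7 = ((-1 - ¼)*(-4))*7 = -5/4*(-4)*7 = 5*7 = 35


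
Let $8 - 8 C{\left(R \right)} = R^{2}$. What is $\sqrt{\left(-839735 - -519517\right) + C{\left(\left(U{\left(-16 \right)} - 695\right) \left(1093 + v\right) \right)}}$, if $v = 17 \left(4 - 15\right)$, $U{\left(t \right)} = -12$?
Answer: $\frac{5 i \sqrt{8205932310}}{2} \approx 2.2647 \cdot 10^{5} i$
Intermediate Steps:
$v = -187$ ($v = 17 \left(-11\right) = -187$)
$C{\left(R \right)} = 1 - \frac{R^{2}}{8}$
$\sqrt{\left(-839735 - -519517\right) + C{\left(\left(U{\left(-16 \right)} - 695\right) \left(1093 + v\right) \right)}} = \sqrt{\left(-839735 - -519517\right) + \left(1 - \frac{\left(\left(-12 - 695\right) \left(1093 - 187\right)\right)^{2}}{8}\right)} = \sqrt{\left(-839735 + 519517\right) + \left(1 - \frac{\left(\left(-707\right) 906\right)^{2}}{8}\right)} = \sqrt{-320218 + \left(1 - \frac{\left(-640542\right)^{2}}{8}\right)} = \sqrt{-320218 + \left(1 - \frac{102573513441}{2}\right)} = \sqrt{-320218 - \frac{102573513439}{2}} = \sqrt{- \frac{102574153875}{2}} = \frac{5 i \sqrt{8205932310}}{2}$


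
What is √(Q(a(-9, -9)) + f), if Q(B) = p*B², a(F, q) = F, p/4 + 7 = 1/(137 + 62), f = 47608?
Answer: 2*√448893454/199 ≈ 212.94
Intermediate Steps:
p = -5568/199 (p = -28 + 4/(137 + 62) = -28 + 4/199 = -5568/199 ≈ -27.980)
Q(B) = -5568*B²/199
√(Q(a(-9, -9)) + f) = √(-5568/199*(-9)² + 47608) = √(-5568/199*81 + 47608) = √(-451008/199 + 47608) = √(9022984/199) = 2*√448893454/199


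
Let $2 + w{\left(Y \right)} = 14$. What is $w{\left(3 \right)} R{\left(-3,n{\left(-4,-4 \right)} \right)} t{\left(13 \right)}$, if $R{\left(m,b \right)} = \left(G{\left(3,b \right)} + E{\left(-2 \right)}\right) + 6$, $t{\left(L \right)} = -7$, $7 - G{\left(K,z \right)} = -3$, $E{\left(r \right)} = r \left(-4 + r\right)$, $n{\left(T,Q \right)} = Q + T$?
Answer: $-2352$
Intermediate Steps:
$G{\left(K,z \right)} = 10$ ($G{\left(K,z \right)} = 7 - -3 = 7 + 3 = 10$)
$w{\left(Y \right)} = 12$ ($w{\left(Y \right)} = -2 + 14 = 12$)
$R{\left(m,b \right)} = 28$ ($R{\left(m,b \right)} = \left(10 - 2 \left(-4 - 2\right)\right) + 6 = \left(10 - -12\right) + 6 = \left(10 + 12\right) + 6 = 22 + 6 = 28$)
$w{\left(3 \right)} R{\left(-3,n{\left(-4,-4 \right)} \right)} t{\left(13 \right)} = 12 \cdot 28 \left(-7\right) = 336 \left(-7\right) = -2352$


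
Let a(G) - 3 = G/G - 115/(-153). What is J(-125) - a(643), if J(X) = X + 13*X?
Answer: -268477/153 ≈ -1754.8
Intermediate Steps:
a(G) = 727/153 (a(G) = 3 + (G/G - 115/(-153)) = 3 + (1 - 115*(-1/153)) = 3 + (1 + 115/153) = 3 + 268/153 = 727/153)
J(X) = 14*X
J(-125) - a(643) = 14*(-125) - 1*727/153 = -1750 - 727/153 = -268477/153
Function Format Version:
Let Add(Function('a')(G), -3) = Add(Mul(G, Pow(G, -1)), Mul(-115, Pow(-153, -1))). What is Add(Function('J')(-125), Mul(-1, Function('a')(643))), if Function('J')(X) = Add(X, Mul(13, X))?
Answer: Rational(-268477, 153) ≈ -1754.8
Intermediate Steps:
Function('a')(G) = Rational(727, 153) (Function('a')(G) = Add(3, Add(Mul(G, Pow(G, -1)), Mul(-115, Pow(-153, -1)))) = Add(3, Add(1, Mul(-115, Rational(-1, 153)))) = Add(3, Add(1, Rational(115, 153))) = Add(3, Rational(268, 153)) = Rational(727, 153))
Function('J')(X) = Mul(14, X)
Add(Function('J')(-125), Mul(-1, Function('a')(643))) = Add(Mul(14, -125), Mul(-1, Rational(727, 153))) = Add(-1750, Rational(-727, 153)) = Rational(-268477, 153)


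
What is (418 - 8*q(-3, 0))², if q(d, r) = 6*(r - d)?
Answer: 75076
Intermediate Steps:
q(d, r) = -6*d + 6*r
(418 - 8*q(-3, 0))² = (418 - 8*(-6*(-3) + 6*0))² = (418 - 8*(18 + 0))² = (418 - 8*18)² = (418 - 144)² = 274² = 75076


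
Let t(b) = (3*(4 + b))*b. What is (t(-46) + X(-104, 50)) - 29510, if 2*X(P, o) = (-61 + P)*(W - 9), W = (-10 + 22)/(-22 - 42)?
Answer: -734593/32 ≈ -22956.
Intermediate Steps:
W = -3/16 (W = 12/(-64) = 12*(-1/64) = -3/16 ≈ -0.18750)
t(b) = b*(12 + 3*b) (t(b) = (12 + 3*b)*b = b*(12 + 3*b))
X(P, o) = 8967/32 - 147*P/32 (X(P, o) = ((-61 + P)*(-3/16 - 9))/2 = ((-61 + P)*(-147/16))/2 = (8967/16 - 147*P/16)/2 = 8967/32 - 147*P/32)
(t(-46) + X(-104, 50)) - 29510 = (3*(-46)*(4 - 46) + (8967/32 - 147/32*(-104))) - 29510 = (3*(-46)*(-42) + (8967/32 + 1911/4)) - 29510 = (5796 + 24255/32) - 29510 = 209727/32 - 29510 = -734593/32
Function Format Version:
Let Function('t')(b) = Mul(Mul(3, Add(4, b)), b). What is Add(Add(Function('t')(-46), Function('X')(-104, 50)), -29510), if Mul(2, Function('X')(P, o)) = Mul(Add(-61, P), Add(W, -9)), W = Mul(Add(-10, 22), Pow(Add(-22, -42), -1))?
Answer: Rational(-734593, 32) ≈ -22956.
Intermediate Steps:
W = Rational(-3, 16) (W = Mul(12, Pow(-64, -1)) = Mul(12, Rational(-1, 64)) = Rational(-3, 16) ≈ -0.18750)
Function('t')(b) = Mul(b, Add(12, Mul(3, b))) (Function('t')(b) = Mul(Add(12, Mul(3, b)), b) = Mul(b, Add(12, Mul(3, b))))
Function('X')(P, o) = Add(Rational(8967, 32), Mul(Rational(-147, 32), P)) (Function('X')(P, o) = Mul(Rational(1, 2), Mul(Add(-61, P), Add(Rational(-3, 16), -9))) = Mul(Rational(1, 2), Mul(Add(-61, P), Rational(-147, 16))) = Mul(Rational(1, 2), Add(Rational(8967, 16), Mul(Rational(-147, 16), P))) = Add(Rational(8967, 32), Mul(Rational(-147, 32), P)))
Add(Add(Function('t')(-46), Function('X')(-104, 50)), -29510) = Add(Add(Mul(3, -46, Add(4, -46)), Add(Rational(8967, 32), Mul(Rational(-147, 32), -104))), -29510) = Add(Add(Mul(3, -46, -42), Add(Rational(8967, 32), Rational(1911, 4))), -29510) = Add(Add(5796, Rational(24255, 32)), -29510) = Add(Rational(209727, 32), -29510) = Rational(-734593, 32)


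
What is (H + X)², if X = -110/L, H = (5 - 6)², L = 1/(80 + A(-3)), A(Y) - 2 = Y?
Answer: 75498721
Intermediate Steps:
A(Y) = 2 + Y
L = 1/79 (L = 1/(80 + (2 - 3)) = 1/(80 - 1) = 1/79 ≈ 0.012658)
H = 1 (H = (-1)² = 1)
X = -8690 (X = -110/1/79 = -110*79 = -8690)
(H + X)² = (1 - 8690)² = (-8689)² = 75498721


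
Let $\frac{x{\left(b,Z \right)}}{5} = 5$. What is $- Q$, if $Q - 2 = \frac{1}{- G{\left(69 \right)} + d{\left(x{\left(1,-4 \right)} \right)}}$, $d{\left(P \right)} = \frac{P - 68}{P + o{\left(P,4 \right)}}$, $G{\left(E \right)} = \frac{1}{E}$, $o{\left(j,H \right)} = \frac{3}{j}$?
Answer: $- \frac{106274}{74803} \approx -1.4207$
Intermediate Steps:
$x{\left(b,Z \right)} = 25$ ($x{\left(b,Z \right)} = 5 \cdot 5 = 25$)
$d{\left(P \right)} = \frac{-68 + P}{P + \frac{3}{P}}$ ($d{\left(P \right)} = \frac{P - 68}{P + \frac{3}{P}} = \frac{-68 + P}{P + \frac{3}{P}}$)
$Q = \frac{106274}{74803}$ ($Q = 2 + \frac{1}{- \frac{1}{69} + \frac{25 \left(-68 + 25\right)}{3 + 25^{2}}} = 2 + \frac{1}{\left(-1\right) \frac{1}{69} + 25 \frac{1}{3 + 625} \left(-43\right)} = 2 + \frac{1}{- \frac{1}{69} + 25 \cdot \frac{1}{628} \left(-43\right)} = 2 + \frac{1}{- \frac{1}{69} - \frac{1075}{628}} = 2 + \frac{1}{- \frac{74803}{43332}} = 2 - \frac{43332}{74803} = \frac{106274}{74803} \approx 1.4207$)
$- Q = \left(-1\right) \frac{106274}{74803} = - \frac{106274}{74803}$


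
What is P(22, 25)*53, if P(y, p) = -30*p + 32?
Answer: -38054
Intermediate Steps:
P(y, p) = 32 - 30*p
P(22, 25)*53 = (32 - 30*25)*53 = (32 - 750)*53 = -718*53 = -38054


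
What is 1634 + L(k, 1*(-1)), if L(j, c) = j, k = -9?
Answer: 1625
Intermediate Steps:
1634 + L(k, 1*(-1)) = 1634 - 9 = 1625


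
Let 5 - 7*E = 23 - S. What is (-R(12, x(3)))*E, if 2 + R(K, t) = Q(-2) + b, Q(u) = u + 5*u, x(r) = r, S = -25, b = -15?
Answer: -1247/7 ≈ -178.14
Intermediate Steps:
Q(u) = 6*u
R(K, t) = -29 (R(K, t) = -2 + (6*(-2) - 15) = -2 + (-12 - 15) = -2 - 27 = -29)
E = -43/7 (E = 5/7 - (23 - 1*(-25))/7 = 5/7 - (23 + 25)/7 = 5/7 - 1/7*48 = 5/7 - 48/7 = -43/7 ≈ -6.1429)
(-R(12, x(3)))*E = -1*(-29)*(-43/7) = 29*(-43/7) = -1247/7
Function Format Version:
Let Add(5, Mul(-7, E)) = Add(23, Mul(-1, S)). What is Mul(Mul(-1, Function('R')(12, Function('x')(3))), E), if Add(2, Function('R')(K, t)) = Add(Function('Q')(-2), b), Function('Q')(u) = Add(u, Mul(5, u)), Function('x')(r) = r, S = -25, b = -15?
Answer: Rational(-1247, 7) ≈ -178.14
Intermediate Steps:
Function('Q')(u) = Mul(6, u)
Function('R')(K, t) = -29 (Function('R')(K, t) = Add(-2, Add(Mul(6, -2), -15)) = Add(-2, Add(-12, -15)) = Add(-2, -27) = -29)
E = Rational(-43, 7) (E = Add(Rational(5, 7), Mul(Rational(-1, 7), Add(23, Mul(-1, -25)))) = Add(Rational(5, 7), Mul(Rational(-1, 7), Add(23, 25))) = Add(Rational(5, 7), Mul(Rational(-1, 7), 48)) = Add(Rational(5, 7), Rational(-48, 7)) = Rational(-43, 7) ≈ -6.1429)
Mul(Mul(-1, Function('R')(12, Function('x')(3))), E) = Mul(Mul(-1, -29), Rational(-43, 7)) = Mul(29, Rational(-43, 7)) = Rational(-1247, 7)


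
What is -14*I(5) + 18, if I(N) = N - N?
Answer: 18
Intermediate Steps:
I(N) = 0
-14*I(5) + 18 = -14*0 + 18 = 0 + 18 = 18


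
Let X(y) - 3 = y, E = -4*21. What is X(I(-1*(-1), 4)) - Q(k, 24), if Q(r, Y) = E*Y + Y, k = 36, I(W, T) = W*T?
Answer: 1999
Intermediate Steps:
I(W, T) = T*W
E = -84
X(y) = 3 + y
Q(r, Y) = -83*Y (Q(r, Y) = -84*Y + Y = -83*Y)
X(I(-1*(-1), 4)) - Q(k, 24) = (3 + 4*(-1*(-1))) - (-83)*24 = (3 + 4*1) - 1*(-1992) = (3 + 4) + 1992 = 7 + 1992 = 1999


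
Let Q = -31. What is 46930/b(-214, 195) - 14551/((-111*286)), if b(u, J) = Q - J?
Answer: -743275627/3587298 ≈ -207.20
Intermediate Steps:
b(u, J) = -31 - J
46930/b(-214, 195) - 14551/((-111*286)) = 46930/(-31 - 1*195) - 14551/((-111*286)) = 46930/(-31 - 195) - 14551/(-31746) = 46930/(-226) - 14551*(-1/31746) = 46930*(-1/226) + 14551/31746 = -23465/113 + 14551/31746 = -743275627/3587298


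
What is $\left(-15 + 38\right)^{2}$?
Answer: $529$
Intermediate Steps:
$\left(-15 + 38\right)^{2} = 23^{2} = 529$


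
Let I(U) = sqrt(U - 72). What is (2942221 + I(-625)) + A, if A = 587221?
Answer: 3529442 + I*sqrt(697) ≈ 3.5294e+6 + 26.401*I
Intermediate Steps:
I(U) = sqrt(-72 + U)
(2942221 + I(-625)) + A = (2942221 + sqrt(-72 - 625)) + 587221 = (2942221 + sqrt(-697)) + 587221 = (2942221 + I*sqrt(697)) + 587221 = 3529442 + I*sqrt(697)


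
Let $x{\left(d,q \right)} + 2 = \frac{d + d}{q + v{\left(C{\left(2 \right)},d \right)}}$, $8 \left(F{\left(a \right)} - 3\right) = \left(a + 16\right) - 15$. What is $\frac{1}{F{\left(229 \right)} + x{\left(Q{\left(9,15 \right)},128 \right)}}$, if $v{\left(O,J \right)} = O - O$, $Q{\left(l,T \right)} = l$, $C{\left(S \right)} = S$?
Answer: $\frac{64}{1913} \approx 0.033455$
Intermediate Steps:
$v{\left(O,J \right)} = 0$
$F{\left(a \right)} = \frac{25}{8} + \frac{a}{8}$ ($F{\left(a \right)} = 3 + \frac{\left(a + 16\right) - 15}{8} = 3 + \frac{\left(16 + a\right) - 15}{8} = 3 + \frac{1 + a}{8} = 3 + \left(\frac{1}{8} + \frac{a}{8}\right) = \frac{25}{8} + \frac{a}{8}$)
$x{\left(d,q \right)} = -2 + \frac{2 d}{q}$ ($x{\left(d,q \right)} = -2 + \frac{d + d}{q + 0} = -2 + \frac{2 d}{q}$)
$\frac{1}{F{\left(229 \right)} + x{\left(Q{\left(9,15 \right)},128 \right)}} = \frac{1}{\left(\frac{25}{8} + \frac{1}{8} \cdot 229\right) - \left(2 - \frac{18}{128}\right)} = \frac{1}{\left(\frac{25}{8} + \frac{229}{8}\right) - \left(2 - \frac{9}{64}\right)} = \frac{1}{\frac{127}{4} + \left(-2 + \frac{9}{64}\right)} = \frac{1}{\frac{127}{4} - \frac{119}{64}} = \frac{1}{\frac{1913}{64}} = \frac{64}{1913}$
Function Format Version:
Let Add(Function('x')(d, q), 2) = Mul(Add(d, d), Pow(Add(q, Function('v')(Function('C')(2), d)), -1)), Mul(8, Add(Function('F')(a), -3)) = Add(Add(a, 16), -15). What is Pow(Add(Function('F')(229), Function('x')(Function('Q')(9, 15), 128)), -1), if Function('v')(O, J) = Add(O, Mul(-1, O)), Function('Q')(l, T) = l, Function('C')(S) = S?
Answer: Rational(64, 1913) ≈ 0.033455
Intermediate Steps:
Function('v')(O, J) = 0
Function('F')(a) = Add(Rational(25, 8), Mul(Rational(1, 8), a)) (Function('F')(a) = Add(3, Mul(Rational(1, 8), Add(Add(a, 16), -15))) = Add(3, Mul(Rational(1, 8), Add(Add(16, a), -15))) = Add(3, Mul(Rational(1, 8), Add(1, a))) = Add(3, Add(Rational(1, 8), Mul(Rational(1, 8), a))) = Add(Rational(25, 8), Mul(Rational(1, 8), a)))
Function('x')(d, q) = Add(-2, Mul(2, d, Pow(q, -1))) (Function('x')(d, q) = Add(-2, Mul(Add(d, d), Pow(Add(q, 0), -1))) = Add(-2, Mul(Mul(2, d), Pow(q, -1))) = Add(-2, Mul(2, d, Pow(q, -1))))
Pow(Add(Function('F')(229), Function('x')(Function('Q')(9, 15), 128)), -1) = Pow(Add(Add(Rational(25, 8), Mul(Rational(1, 8), 229)), Add(-2, Mul(2, 9, Pow(128, -1)))), -1) = Pow(Add(Add(Rational(25, 8), Rational(229, 8)), Add(-2, Mul(2, 9, Rational(1, 128)))), -1) = Pow(Add(Rational(127, 4), Add(-2, Rational(9, 64))), -1) = Pow(Add(Rational(127, 4), Rational(-119, 64)), -1) = Pow(Rational(1913, 64), -1) = Rational(64, 1913)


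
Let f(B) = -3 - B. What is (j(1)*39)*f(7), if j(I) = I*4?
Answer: -1560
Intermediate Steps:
j(I) = 4*I
(j(1)*39)*f(7) = ((4*1)*39)*(-3 - 1*7) = (4*39)*(-3 - 7) = 156*(-10) = -1560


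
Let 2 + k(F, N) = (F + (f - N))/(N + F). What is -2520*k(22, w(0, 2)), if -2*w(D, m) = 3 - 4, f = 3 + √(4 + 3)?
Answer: 2296 - 112*√7 ≈ 1999.7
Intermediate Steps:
f = 3 + √7 ≈ 5.6458
w(D, m) = ½ (w(D, m) = -(3 - 4)/2 = -½*(-1) = ½)
k(F, N) = -2 + (3 + F + √7 - N)/(F + N) (k(F, N) = -2 + (F + ((3 + √7) - N))/(N + F) = -2 + (F + (3 + √7 - N))/(F + N) = -2 + (3 + F + √7 - N)/(F + N))
-2520*k(22, w(0, 2)) = -2520*(3 + √7 - 1*22 - 3*½)/(22 + ½) = -2520*(3 + √7 - 22 - 3/2)/45/2 = -112*(-41/2 + √7) = -2520*(-41/45 + 2*√7/45) = 2296 - 112*√7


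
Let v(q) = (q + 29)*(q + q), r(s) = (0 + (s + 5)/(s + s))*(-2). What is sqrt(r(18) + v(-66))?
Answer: sqrt(175778)/6 ≈ 69.876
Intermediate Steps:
r(s) = -(5 + s)/s (r(s) = (0 + (5 + s)/((2*s)))*(-2) = (0 + (5 + s)*(1/(2*s)))*(-2) = (0 + (5 + s)/(2*s))*(-2) = ((5 + s)/(2*s))*(-2) = -(5 + s)/s)
v(q) = 2*q*(29 + q) (v(q) = (29 + q)*(2*q) = 2*q*(29 + q))
sqrt(r(18) + v(-66)) = sqrt((-5 - 1*18)/18 + 2*(-66)*(29 - 66)) = sqrt((-5 - 18)/18 + 2*(-66)*(-37)) = sqrt((1/18)*(-23) + 4884) = sqrt(-23/18 + 4884) = sqrt(87889/18) = sqrt(175778)/6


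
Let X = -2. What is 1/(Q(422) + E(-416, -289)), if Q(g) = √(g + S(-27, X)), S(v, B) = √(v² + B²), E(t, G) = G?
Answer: -1/(289 - √(422 + √733)) ≈ -0.0037340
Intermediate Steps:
S(v, B) = √(B² + v²)
Q(g) = √(g + √733) (Q(g) = √(g + √((-2)² + (-27)²)) = √(g + √(4 + 729)) = √(g + √733))
1/(Q(422) + E(-416, -289)) = 1/(√(422 + √733) - 289) = 1/(-289 + √(422 + √733))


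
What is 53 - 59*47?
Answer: -2720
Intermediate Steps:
53 - 59*47 = 53 - 2773 = -2720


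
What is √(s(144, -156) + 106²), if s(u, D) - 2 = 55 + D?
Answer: √11137 ≈ 105.53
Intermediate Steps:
s(u, D) = 57 + D (s(u, D) = 2 + (55 + D) = 57 + D)
√(s(144, -156) + 106²) = √((57 - 156) + 106²) = √(-99 + 11236) = √11137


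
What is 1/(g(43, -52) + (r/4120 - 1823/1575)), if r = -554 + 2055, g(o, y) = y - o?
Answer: -1297800/124320337 ≈ -0.010439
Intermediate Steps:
r = 1501
1/(g(43, -52) + (r/4120 - 1823/1575)) = 1/((-52 - 1*43) + (1501/4120 - 1823/1575)) = 1/((-52 - 43) + (1501*(1/4120) - 1823*1/1575)) = 1/(-95 + (1501/4120 - 1823/1575)) = 1/(-95 - 1029337/1297800) = 1/(-124320337/1297800) = -1297800/124320337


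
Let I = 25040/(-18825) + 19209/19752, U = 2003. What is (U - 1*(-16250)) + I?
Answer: 452460370903/24788760 ≈ 18253.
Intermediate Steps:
I = -8865377/24788760 (I = 25040*(-1/18825) + 19209*(1/19752) = -5008/3765 + 6403/6584 = -8865377/24788760 ≈ -0.35764)
(U - 1*(-16250)) + I = (2003 - 1*(-16250)) - 8865377/24788760 = (2003 + 16250) - 8865377/24788760 = 18253 - 8865377/24788760 = 452460370903/24788760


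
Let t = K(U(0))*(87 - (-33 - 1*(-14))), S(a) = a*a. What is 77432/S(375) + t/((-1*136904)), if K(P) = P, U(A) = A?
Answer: 77432/140625 ≈ 0.55063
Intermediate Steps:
S(a) = a²
t = 0 (t = 0*(87 - (-33 - 1*(-14))) = 0*(87 - (-33 + 14)) = 0*(87 - 1*(-19)) = 0*(87 + 19) = 0*106 = 0)
77432/S(375) + t/((-1*136904)) = 77432/(375²) + 0/((-1*136904)) = 77432/140625 + 0/(-136904) = 77432*(1/140625) + 0*(-1/136904) = 77432/140625 + 0 = 77432/140625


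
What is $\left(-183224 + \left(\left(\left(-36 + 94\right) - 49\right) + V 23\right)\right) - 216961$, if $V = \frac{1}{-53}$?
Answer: $- \frac{21209351}{53} \approx -4.0018 \cdot 10^{5}$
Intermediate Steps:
$V = - \frac{1}{53} \approx -0.018868$
$\left(-183224 + \left(\left(\left(-36 + 94\right) - 49\right) + V 23\right)\right) - 216961 = \left(-183224 + \left(\left(\left(-36 + 94\right) - 49\right) - \frac{23}{53}\right)\right) - 216961 = \left(-183224 + \left(\left(58 - 49\right) - \frac{23}{53}\right)\right) - 216961 = \left(-183224 + \left(9 - \frac{23}{53}\right)\right) - 216961 = \left(-183224 + \frac{454}{53}\right) - 216961 = - \frac{9710418}{53} - 216961 = - \frac{21209351}{53}$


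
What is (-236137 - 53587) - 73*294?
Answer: -311186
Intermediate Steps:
(-236137 - 53587) - 73*294 = -289724 - 21462 = -311186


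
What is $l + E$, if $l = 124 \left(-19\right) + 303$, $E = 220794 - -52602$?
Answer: $271343$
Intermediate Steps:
$E = 273396$ ($E = 220794 + 52602 = 273396$)
$l = -2053$ ($l = -2356 + 303 = -2053$)
$l + E = -2053 + 273396 = 271343$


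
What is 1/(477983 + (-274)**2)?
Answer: 1/553059 ≈ 1.8081e-6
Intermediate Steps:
1/(477983 + (-274)**2) = 1/(477983 + 75076) = 1/553059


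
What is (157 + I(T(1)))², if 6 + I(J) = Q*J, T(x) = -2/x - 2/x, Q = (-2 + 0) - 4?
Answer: 30625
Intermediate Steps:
Q = -6 (Q = -2 - 4 = -6)
T(x) = -4/x
I(J) = -6 - 6*J
(157 + I(T(1)))² = (157 + (-6 - (-24)/1))² = (157 + (-6 - (-24)))² = (157 + (-6 - 6*(-4)))² = (157 + (-6 + 24))² = (157 + 18)² = 175² = 30625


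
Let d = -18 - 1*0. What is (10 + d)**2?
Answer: 64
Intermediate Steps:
d = -18 (d = -18 + 0 = -18)
(10 + d)**2 = (10 - 18)**2 = (-8)**2 = 64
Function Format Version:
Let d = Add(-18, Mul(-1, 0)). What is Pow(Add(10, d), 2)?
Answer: 64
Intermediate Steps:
d = -18 (d = Add(-18, 0) = -18)
Pow(Add(10, d), 2) = Pow(Add(10, -18), 2) = Pow(-8, 2) = 64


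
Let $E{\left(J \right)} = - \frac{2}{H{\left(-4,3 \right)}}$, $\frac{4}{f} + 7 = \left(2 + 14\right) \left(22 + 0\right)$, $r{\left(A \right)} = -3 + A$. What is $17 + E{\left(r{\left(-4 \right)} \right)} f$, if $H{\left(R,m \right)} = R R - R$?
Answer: $\frac{29323}{1725} \approx 16.999$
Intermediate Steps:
$f = \frac{4}{345}$ ($f = \frac{4}{-7 + \left(2 + 14\right) \left(22 + 0\right)} = \frac{4}{-7 + 16 \cdot 22} = \frac{4}{-7 + 352} = \frac{4}{345} \approx 0.011594$)
$H{\left(R,m \right)} = R^{2} - R$
$E{\left(J \right)} = - \frac{1}{10}$ ($E{\left(J \right)} = - \frac{2}{\left(-4\right) \left(-1 - 4\right)} = - \frac{2}{\left(-4\right) \left(-5\right)} = - \frac{2}{20} = \left(-2\right) \frac{1}{20} = - \frac{1}{10}$)
$17 + E{\left(r{\left(-4 \right)} \right)} f = 17 - \frac{2}{1725} = \frac{29323}{1725}$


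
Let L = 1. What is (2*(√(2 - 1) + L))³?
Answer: 64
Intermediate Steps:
(2*(√(2 - 1) + L))³ = (2*(√(2 - 1) + 1))³ = (2*(√1 + 1))³ = (2*(1 + 1))³ = (2*2)³ = 4³ = 64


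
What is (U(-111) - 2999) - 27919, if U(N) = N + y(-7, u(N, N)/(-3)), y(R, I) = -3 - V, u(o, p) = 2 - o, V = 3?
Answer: -31035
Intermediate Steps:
y(R, I) = -6 (y(R, I) = -3 - 1*3 = -3 - 3 = -6)
U(N) = -6 + N (U(N) = N - 6 = -6 + N)
(U(-111) - 2999) - 27919 = ((-6 - 111) - 2999) - 27919 = (-117 - 2999) - 27919 = -3116 - 27919 = -31035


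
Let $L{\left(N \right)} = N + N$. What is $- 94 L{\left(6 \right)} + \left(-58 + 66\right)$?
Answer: $-1120$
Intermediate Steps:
$L{\left(N \right)} = 2 N$
$- 94 L{\left(6 \right)} + \left(-58 + 66\right) = - 94 \cdot 2 \cdot 6 + \left(-58 + 66\right) = \left(-94\right) 12 + 8 = -1128 + 8 = -1120$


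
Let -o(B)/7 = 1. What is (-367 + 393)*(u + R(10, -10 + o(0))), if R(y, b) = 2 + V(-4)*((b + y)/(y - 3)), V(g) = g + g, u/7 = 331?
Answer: 60502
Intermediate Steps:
o(B) = -7 (o(B) = -7*1 = -7)
u = 2317 (u = 7*331 = 2317)
V(g) = 2*g
R(y, b) = 2 - 8*(b + y)/(-3 + y) (R(y, b) = 2 + (2*(-4))*((b + y)/(y - 3)) = 2 - 8*(b + y)/(-3 + y))
(-367 + 393)*(u + R(10, -10 + o(0))) = (-367 + 393)*(2317 + 2*(-3 - 4*(-10 - 7) - 3*10)/(-3 + 10)) = 26*(2317 + 2*(-3 - 4*(-17) - 30)/7) = 26*(2317 + 2*(⅐)*(-3 + 68 - 30)) = 26*(2317 + 2*(⅐)*35) = 26*(2317 + 10) = 26*2327 = 60502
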